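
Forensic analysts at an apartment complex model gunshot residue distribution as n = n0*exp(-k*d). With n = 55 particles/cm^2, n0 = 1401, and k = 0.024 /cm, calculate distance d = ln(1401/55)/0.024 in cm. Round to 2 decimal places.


GSR distance calculation:
n0/n = 1401 / 55 = 25.472727
ln(n0/n) = 3.237608
d = 3.237608 / 0.024 = 134.90 cm

134.90


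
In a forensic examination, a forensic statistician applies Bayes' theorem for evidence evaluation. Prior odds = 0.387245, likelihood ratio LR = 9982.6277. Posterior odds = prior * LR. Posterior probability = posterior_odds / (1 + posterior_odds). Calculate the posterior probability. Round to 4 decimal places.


Bayesian evidence evaluation:
Posterior odds = prior_odds * LR = 0.387245 * 9982.6277 = 3865.723
Posterior probability = posterior_odds / (1 + posterior_odds)
= 3865.723 / (1 + 3865.723)
= 3865.723 / 3866.723
= 0.9997

0.9997


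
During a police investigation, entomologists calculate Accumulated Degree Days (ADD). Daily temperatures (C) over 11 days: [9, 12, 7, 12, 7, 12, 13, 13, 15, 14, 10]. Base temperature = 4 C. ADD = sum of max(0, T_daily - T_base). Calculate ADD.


Computing ADD day by day:
Day 1: max(0, 9 - 4) = 5
Day 2: max(0, 12 - 4) = 8
Day 3: max(0, 7 - 4) = 3
Day 4: max(0, 12 - 4) = 8
Day 5: max(0, 7 - 4) = 3
Day 6: max(0, 12 - 4) = 8
Day 7: max(0, 13 - 4) = 9
Day 8: max(0, 13 - 4) = 9
Day 9: max(0, 15 - 4) = 11
Day 10: max(0, 14 - 4) = 10
Day 11: max(0, 10 - 4) = 6
Total ADD = 80

80


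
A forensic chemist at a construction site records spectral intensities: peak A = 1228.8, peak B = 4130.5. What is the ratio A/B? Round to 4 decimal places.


Spectral peak ratio:
Peak A = 1228.8 counts
Peak B = 4130.5 counts
Ratio = 1228.8 / 4130.5 = 0.2975

0.2975


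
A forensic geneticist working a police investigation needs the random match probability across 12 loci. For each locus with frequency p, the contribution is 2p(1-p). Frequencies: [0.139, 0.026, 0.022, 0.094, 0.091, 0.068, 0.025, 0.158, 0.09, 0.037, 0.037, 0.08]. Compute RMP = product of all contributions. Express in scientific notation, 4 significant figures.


Computing RMP for 12 loci:
Locus 1: 2 * 0.139 * 0.861 = 0.239358
Locus 2: 2 * 0.026 * 0.974 = 0.050648
Locus 3: 2 * 0.022 * 0.978 = 0.043032
Locus 4: 2 * 0.094 * 0.906 = 0.170328
Locus 5: 2 * 0.091 * 0.909 = 0.165438
Locus 6: 2 * 0.068 * 0.932 = 0.126752
Locus 7: 2 * 0.025 * 0.975 = 0.04875
Locus 8: 2 * 0.158 * 0.842 = 0.266072
Locus 9: 2 * 0.09 * 0.91 = 0.1638
Locus 10: 2 * 0.037 * 0.963 = 0.071262
Locus 11: 2 * 0.037 * 0.963 = 0.071262
Locus 12: 2 * 0.08 * 0.92 = 0.1472
RMP = 2.959e-12

2.959e-12


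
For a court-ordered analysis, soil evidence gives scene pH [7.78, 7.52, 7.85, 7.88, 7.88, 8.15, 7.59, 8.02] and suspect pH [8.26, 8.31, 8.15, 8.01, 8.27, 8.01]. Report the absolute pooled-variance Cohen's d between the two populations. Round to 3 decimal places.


Pooled-variance Cohen's d for soil pH comparison:
Scene mean = 62.67 / 8 = 7.83375
Suspect mean = 49.01 / 6 = 8.168333
Scene sample variance s_s^2 = 0.042855
Suspect sample variance s_c^2 = 0.017857
Pooled variance = ((n_s-1)*s_s^2 + (n_c-1)*s_c^2) / (n_s + n_c - 2) = 0.032439
Pooled SD = sqrt(0.032439) = 0.180108
Mean difference = -0.334583
|d| = |-0.334583| / 0.180108 = 1.858

1.858


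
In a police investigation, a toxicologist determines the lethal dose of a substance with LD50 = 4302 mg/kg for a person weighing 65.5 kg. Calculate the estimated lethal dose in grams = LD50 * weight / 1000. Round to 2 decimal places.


Lethal dose calculation:
Lethal dose = LD50 * body_weight / 1000
= 4302 * 65.5 / 1000
= 281781 / 1000
= 281.78 g

281.78


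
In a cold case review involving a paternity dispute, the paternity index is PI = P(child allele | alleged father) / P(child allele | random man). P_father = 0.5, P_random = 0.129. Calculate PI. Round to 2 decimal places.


Paternity Index calculation:
PI = P(allele|father) / P(allele|random)
PI = 0.5 / 0.129
PI = 3.88

3.88


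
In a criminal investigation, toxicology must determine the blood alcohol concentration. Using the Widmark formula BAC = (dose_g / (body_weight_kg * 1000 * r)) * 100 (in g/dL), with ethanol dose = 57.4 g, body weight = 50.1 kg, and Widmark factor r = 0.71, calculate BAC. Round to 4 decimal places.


Applying the Widmark formula:
BAC = (dose_g / (body_wt * 1000 * r)) * 100
Denominator = 50.1 * 1000 * 0.71 = 35571
BAC = (57.4 / 35571) * 100
BAC = 0.1614 g/dL

0.1614


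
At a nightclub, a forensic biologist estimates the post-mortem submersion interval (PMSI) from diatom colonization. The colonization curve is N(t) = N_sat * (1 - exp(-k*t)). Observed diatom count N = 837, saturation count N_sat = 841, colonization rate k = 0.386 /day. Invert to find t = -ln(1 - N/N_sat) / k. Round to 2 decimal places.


PMSI from diatom colonization curve:
N / N_sat = 837 / 841 = 0.995244
1 - N/N_sat = 0.004756
ln(1 - N/N_sat) = -5.348348
t = -ln(1 - N/N_sat) / k = -(-5.348348) / 0.386 = 13.86 days

13.86


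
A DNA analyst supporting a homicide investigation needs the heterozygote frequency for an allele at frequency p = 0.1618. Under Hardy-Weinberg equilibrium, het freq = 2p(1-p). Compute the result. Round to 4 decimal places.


Hardy-Weinberg heterozygote frequency:
q = 1 - p = 1 - 0.1618 = 0.8382
2pq = 2 * 0.1618 * 0.8382 = 0.2712

0.2712


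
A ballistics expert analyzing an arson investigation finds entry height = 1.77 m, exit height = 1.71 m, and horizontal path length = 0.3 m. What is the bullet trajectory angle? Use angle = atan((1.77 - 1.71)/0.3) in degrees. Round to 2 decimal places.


Bullet trajectory angle:
Height difference = 1.77 - 1.71 = 0.06 m
angle = atan(0.06 / 0.3)
angle = atan(0.2)
angle = 11.31 degrees

11.31


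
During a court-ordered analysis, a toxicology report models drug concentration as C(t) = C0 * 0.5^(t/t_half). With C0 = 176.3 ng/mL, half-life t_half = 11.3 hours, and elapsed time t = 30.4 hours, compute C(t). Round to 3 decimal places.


Drug concentration decay:
Number of half-lives = t / t_half = 30.4 / 11.3 = 2.690265
Decay factor = 0.5^2.690265 = 0.154935
C(t) = 176.3 * 0.154935 = 27.315 ng/mL

27.315


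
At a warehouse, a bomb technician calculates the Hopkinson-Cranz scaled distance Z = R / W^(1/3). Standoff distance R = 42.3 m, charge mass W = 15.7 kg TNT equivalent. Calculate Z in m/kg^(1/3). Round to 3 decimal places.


Scaled distance calculation:
W^(1/3) = 15.7^(1/3) = 2.503994
Z = R / W^(1/3) = 42.3 / 2.503994
Z = 16.893 m/kg^(1/3)

16.893


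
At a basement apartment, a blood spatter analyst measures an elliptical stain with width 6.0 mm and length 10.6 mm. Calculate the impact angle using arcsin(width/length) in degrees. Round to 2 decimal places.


Blood spatter impact angle calculation:
width / length = 6.0 / 10.6 = 0.566038
angle = arcsin(0.566038)
angle = 34.47 degrees

34.47


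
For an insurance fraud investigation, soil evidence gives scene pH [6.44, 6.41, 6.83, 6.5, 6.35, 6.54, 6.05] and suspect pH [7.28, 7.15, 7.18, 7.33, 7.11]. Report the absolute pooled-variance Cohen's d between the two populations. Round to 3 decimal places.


Pooled-variance Cohen's d for soil pH comparison:
Scene mean = 45.12 / 7 = 6.445714
Suspect mean = 36.05 / 5 = 7.21
Scene sample variance s_s^2 = 0.054429
Suspect sample variance s_c^2 = 0.00845
Pooled variance = ((n_s-1)*s_s^2 + (n_c-1)*s_c^2) / (n_s + n_c - 2) = 0.036037
Pooled SD = sqrt(0.036037) = 0.189834
Mean difference = -0.764286
|d| = |-0.764286| / 0.189834 = 4.026

4.026


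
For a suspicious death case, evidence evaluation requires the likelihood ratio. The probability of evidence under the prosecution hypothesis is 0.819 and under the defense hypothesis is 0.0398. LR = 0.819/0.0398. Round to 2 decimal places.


Likelihood ratio calculation:
LR = P(E|Hp) / P(E|Hd)
LR = 0.819 / 0.0398
LR = 20.58

20.58


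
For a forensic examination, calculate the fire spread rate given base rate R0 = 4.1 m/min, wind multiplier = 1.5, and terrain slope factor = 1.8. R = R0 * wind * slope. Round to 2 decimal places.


Fire spread rate calculation:
R = R0 * wind_factor * slope_factor
= 4.1 * 1.5 * 1.8
= 6.15 * 1.8
= 11.07 m/min

11.07


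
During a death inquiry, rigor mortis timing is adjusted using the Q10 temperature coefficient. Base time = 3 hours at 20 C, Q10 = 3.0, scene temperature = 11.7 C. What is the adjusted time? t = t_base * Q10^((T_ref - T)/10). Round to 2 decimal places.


Rigor mortis time adjustment:
Exponent = (T_ref - T_actual) / 10 = (20 - 11.7) / 10 = 0.83
Q10 factor = 3.0^0.83 = 2.48892
t_adjusted = 3 * 2.48892 = 7.47 hours

7.47


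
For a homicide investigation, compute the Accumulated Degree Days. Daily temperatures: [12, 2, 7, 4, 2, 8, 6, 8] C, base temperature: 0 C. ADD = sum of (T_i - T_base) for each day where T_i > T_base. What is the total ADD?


Computing ADD day by day:
Day 1: max(0, 12 - 0) = 12
Day 2: max(0, 2 - 0) = 2
Day 3: max(0, 7 - 0) = 7
Day 4: max(0, 4 - 0) = 4
Day 5: max(0, 2 - 0) = 2
Day 6: max(0, 8 - 0) = 8
Day 7: max(0, 6 - 0) = 6
Day 8: max(0, 8 - 0) = 8
Total ADD = 49

49


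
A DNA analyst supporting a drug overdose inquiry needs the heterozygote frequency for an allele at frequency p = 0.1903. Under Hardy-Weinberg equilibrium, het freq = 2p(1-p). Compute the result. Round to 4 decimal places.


Hardy-Weinberg heterozygote frequency:
q = 1 - p = 1 - 0.1903 = 0.8097
2pq = 2 * 0.1903 * 0.8097 = 0.3082

0.3082


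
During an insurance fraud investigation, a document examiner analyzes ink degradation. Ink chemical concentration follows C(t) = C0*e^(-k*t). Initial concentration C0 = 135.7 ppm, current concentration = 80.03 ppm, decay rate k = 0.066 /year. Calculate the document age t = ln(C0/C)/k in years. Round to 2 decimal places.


Document age estimation:
C0/C = 135.7 / 80.03 = 1.695614
ln(C0/C) = 0.528045
t = 0.528045 / 0.066 = 8.00 years

8.00


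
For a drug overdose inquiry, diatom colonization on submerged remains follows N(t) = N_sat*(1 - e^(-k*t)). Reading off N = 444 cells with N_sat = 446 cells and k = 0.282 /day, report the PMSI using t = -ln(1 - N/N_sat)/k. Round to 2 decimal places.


PMSI from diatom colonization curve:
N / N_sat = 444 / 446 = 0.995516
1 - N/N_sat = 0.004484
ln(1 - N/N_sat) = -5.40724
t = -ln(1 - N/N_sat) / k = -(-5.40724) / 0.282 = 19.17 days

19.17


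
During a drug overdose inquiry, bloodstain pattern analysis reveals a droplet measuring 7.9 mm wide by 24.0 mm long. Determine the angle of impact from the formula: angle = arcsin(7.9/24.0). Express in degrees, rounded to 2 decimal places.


Blood spatter impact angle calculation:
width / length = 7.9 / 24.0 = 0.329167
angle = arcsin(0.329167)
angle = 19.22 degrees

19.22


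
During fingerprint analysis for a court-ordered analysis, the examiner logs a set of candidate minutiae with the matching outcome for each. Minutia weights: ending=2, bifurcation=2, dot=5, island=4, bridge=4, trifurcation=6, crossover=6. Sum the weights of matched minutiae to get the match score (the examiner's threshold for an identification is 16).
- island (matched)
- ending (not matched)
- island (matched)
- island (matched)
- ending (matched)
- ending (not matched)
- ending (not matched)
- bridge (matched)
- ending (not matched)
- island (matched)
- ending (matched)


Weighted minutiae match score:
  island: matched, +4 (running total 4)
  ending: not matched, +0
  island: matched, +4 (running total 8)
  island: matched, +4 (running total 12)
  ending: matched, +2 (running total 14)
  ending: not matched, +0
  ending: not matched, +0
  bridge: matched, +4 (running total 18)
  ending: not matched, +0
  island: matched, +4 (running total 22)
  ending: matched, +2 (running total 24)
Total score = 24
Threshold = 16; verdict = identification

24


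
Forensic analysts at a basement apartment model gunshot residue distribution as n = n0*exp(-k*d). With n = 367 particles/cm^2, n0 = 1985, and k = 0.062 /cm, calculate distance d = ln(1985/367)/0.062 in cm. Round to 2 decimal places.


GSR distance calculation:
n0/n = 1985 / 367 = 5.408719
ln(n0/n) = 1.688012
d = 1.688012 / 0.062 = 27.23 cm

27.23


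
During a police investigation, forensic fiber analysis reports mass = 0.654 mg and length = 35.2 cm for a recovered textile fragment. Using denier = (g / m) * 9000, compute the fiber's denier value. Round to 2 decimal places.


Denier calculation:
Mass in grams = 0.654 mg / 1000 = 0.000654 g
Length in meters = 35.2 cm / 100 = 0.352 m
Linear density = mass / length = 0.000654 / 0.352 = 0.00185795 g/m
Denier = (g/m) * 9000 = 0.00185795 * 9000 = 16.72

16.72


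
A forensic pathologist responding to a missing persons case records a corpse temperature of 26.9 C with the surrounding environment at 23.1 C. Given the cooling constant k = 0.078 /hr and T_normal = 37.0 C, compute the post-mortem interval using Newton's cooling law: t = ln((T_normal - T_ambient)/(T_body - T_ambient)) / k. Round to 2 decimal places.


Using Newton's law of cooling:
t = ln((T_normal - T_ambient) / (T_body - T_ambient)) / k
T_normal - T_ambient = 13.9
T_body - T_ambient = 3.8
Ratio = 3.657895
ln(ratio) = 1.296888
t = 1.296888 / 0.078 = 16.63 hours

16.63


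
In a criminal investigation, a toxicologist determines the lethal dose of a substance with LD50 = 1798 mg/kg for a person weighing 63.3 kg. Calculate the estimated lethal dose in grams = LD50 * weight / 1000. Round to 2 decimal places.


Lethal dose calculation:
Lethal dose = LD50 * body_weight / 1000
= 1798 * 63.3 / 1000
= 113813.4 / 1000
= 113.81 g

113.81


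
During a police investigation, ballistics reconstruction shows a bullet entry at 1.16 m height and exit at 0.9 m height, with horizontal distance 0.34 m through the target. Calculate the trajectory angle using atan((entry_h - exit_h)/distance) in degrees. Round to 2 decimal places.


Bullet trajectory angle:
Height difference = 1.16 - 0.9 = 0.26 m
angle = atan(0.26 / 0.34)
angle = atan(0.764706)
angle = 37.41 degrees

37.41


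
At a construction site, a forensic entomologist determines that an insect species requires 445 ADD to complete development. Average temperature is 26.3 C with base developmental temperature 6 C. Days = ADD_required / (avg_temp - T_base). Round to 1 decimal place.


Insect development time:
Effective temperature = avg_temp - T_base = 26.3 - 6 = 20.3 C
Days = ADD / effective_temp = 445 / 20.3 = 21.9 days

21.9


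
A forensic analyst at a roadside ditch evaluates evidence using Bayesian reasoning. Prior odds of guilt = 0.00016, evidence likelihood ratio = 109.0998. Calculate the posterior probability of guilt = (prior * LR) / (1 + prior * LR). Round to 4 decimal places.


Bayesian evidence evaluation:
Posterior odds = prior_odds * LR = 0.00016 * 109.0998 = 0.01745597
Posterior probability = posterior_odds / (1 + posterior_odds)
= 0.01745597 / (1 + 0.01745597)
= 0.01745597 / 1.01745597
= 0.0172

0.0172


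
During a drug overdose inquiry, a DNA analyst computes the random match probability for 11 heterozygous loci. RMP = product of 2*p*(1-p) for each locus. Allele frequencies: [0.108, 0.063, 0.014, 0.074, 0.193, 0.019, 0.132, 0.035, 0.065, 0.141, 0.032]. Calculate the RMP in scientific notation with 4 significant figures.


Computing RMP for 11 loci:
Locus 1: 2 * 0.108 * 0.892 = 0.192672
Locus 2: 2 * 0.063 * 0.937 = 0.118062
Locus 3: 2 * 0.014 * 0.986 = 0.027608
Locus 4: 2 * 0.074 * 0.926 = 0.137048
Locus 5: 2 * 0.193 * 0.807 = 0.311502
Locus 6: 2 * 0.019 * 0.981 = 0.037278
Locus 7: 2 * 0.132 * 0.868 = 0.229152
Locus 8: 2 * 0.035 * 0.965 = 0.06755
Locus 9: 2 * 0.065 * 0.935 = 0.12155
Locus 10: 2 * 0.141 * 0.859 = 0.242238
Locus 11: 2 * 0.032 * 0.968 = 0.061952
RMP = 2.822e-11

2.822e-11


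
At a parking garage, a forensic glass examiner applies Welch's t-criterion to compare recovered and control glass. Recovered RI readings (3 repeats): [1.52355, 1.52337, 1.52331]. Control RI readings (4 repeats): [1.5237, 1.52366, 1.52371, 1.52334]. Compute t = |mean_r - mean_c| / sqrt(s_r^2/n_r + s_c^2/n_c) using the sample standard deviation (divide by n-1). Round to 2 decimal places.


Welch's t-criterion for glass RI comparison:
Recovered mean = sum / n_r = 4.57023 / 3 = 1.52341
Control mean = sum / n_c = 6.09441 / 4 = 1.5236025
Recovered sample variance s_r^2 = 1.56e-08
Control sample variance s_c^2 = 3.10917e-08
Welch SE (unpooled) = sqrt(s_r^2/n_r + s_c^2/n_c) = sqrt(5.2e-09 + 7.77292e-09) = sqrt(1.29729e-08) = 0.000113899
|mean_r - mean_c| = 0.0001925
t = 0.0001925 / 0.000113899 = 1.69

1.69


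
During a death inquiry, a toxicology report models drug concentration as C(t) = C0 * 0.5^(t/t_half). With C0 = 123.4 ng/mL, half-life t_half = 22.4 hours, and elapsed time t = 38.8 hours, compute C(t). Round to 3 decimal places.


Drug concentration decay:
Number of half-lives = t / t_half = 38.8 / 22.4 = 1.732143
Decay factor = 0.5^1.732143 = 0.30100451
C(t) = 123.4 * 0.30100451 = 37.144 ng/mL

37.144


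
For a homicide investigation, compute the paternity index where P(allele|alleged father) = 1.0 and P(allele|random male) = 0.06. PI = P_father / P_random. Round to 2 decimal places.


Paternity Index calculation:
PI = P(allele|father) / P(allele|random)
PI = 1.0 / 0.06
PI = 16.67

16.67


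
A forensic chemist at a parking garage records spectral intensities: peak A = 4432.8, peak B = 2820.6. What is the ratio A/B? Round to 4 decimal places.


Spectral peak ratio:
Peak A = 4432.8 counts
Peak B = 2820.6 counts
Ratio = 4432.8 / 2820.6 = 1.5716

1.5716


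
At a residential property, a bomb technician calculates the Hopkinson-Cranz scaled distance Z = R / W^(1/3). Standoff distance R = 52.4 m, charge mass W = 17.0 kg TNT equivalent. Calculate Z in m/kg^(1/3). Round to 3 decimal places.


Scaled distance calculation:
W^(1/3) = 17.0^(1/3) = 2.571282
Z = R / W^(1/3) = 52.4 / 2.571282
Z = 20.379 m/kg^(1/3)

20.379


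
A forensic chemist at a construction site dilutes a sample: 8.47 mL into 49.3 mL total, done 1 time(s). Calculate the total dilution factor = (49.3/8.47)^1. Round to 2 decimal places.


Dilution factor calculation:
Single dilution = V_total / V_sample = 49.3 / 8.47 ≈ 5.820543
Number of dilutions = 1
Total DF = (49.3 / 8.47)^1 (full precision, rounded at the end) = 5.82

5.82


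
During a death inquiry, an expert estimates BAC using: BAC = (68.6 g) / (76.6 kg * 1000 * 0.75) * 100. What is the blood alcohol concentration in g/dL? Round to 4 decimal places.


Applying the Widmark formula:
BAC = (dose_g / (body_wt * 1000 * r)) * 100
Denominator = 76.6 * 1000 * 0.75 = 57450
BAC = (68.6 / 57450) * 100
BAC = 0.1194 g/dL

0.1194


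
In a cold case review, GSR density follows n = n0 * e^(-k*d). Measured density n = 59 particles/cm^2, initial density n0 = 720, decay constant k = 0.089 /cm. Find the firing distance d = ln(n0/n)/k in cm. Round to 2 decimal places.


GSR distance calculation:
n0/n = 720 / 59 = 12.20339
ln(n0/n) = 2.501714
d = 2.501714 / 0.089 = 28.11 cm

28.11


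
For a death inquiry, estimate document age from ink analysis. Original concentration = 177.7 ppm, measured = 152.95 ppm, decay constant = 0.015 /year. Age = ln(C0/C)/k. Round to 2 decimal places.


Document age estimation:
C0/C = 177.7 / 152.95 = 1.161818
ln(C0/C) = 0.149986
t = 0.149986 / 0.015 = 10.00 years

10.00


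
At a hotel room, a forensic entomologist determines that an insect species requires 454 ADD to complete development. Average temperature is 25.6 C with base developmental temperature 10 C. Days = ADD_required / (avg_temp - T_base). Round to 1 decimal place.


Insect development time:
Effective temperature = avg_temp - T_base = 25.6 - 10 = 15.6 C
Days = ADD / effective_temp = 454 / 15.6 = 29.1 days

29.1


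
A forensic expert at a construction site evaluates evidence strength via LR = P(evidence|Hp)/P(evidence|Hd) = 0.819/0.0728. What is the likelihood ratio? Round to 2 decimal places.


Likelihood ratio calculation:
LR = P(E|Hp) / P(E|Hd)
LR = 0.819 / 0.0728
LR = 11.25

11.25


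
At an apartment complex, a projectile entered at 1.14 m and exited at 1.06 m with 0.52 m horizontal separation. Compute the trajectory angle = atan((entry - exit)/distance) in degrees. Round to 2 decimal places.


Bullet trajectory angle:
Height difference = 1.14 - 1.06 = 0.08 m
angle = atan(0.08 / 0.52)
angle = atan(0.153846)
angle = 8.75 degrees

8.75


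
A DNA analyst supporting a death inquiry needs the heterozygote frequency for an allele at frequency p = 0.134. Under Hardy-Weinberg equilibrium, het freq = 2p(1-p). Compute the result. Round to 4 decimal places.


Hardy-Weinberg heterozygote frequency:
q = 1 - p = 1 - 0.134 = 0.866
2pq = 2 * 0.134 * 0.866 = 0.2321

0.2321


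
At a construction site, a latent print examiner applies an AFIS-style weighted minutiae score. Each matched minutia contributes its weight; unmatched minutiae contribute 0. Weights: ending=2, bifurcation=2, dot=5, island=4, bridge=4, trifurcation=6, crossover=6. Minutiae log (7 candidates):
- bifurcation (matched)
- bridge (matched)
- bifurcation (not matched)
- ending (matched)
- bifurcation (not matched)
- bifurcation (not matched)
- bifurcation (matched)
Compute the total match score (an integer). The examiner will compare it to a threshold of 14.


Weighted minutiae match score:
  bifurcation: matched, +2 (running total 2)
  bridge: matched, +4 (running total 6)
  bifurcation: not matched, +0
  ending: matched, +2 (running total 8)
  bifurcation: not matched, +0
  bifurcation: not matched, +0
  bifurcation: matched, +2 (running total 10)
Total score = 10
Threshold = 14; verdict = inconclusive

10


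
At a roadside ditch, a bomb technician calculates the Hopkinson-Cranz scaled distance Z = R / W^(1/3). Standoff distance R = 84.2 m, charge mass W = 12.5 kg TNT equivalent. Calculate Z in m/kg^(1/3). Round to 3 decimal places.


Scaled distance calculation:
W^(1/3) = 12.5^(1/3) = 2.320794
Z = R / W^(1/3) = 84.2 / 2.320794
Z = 36.281 m/kg^(1/3)

36.281


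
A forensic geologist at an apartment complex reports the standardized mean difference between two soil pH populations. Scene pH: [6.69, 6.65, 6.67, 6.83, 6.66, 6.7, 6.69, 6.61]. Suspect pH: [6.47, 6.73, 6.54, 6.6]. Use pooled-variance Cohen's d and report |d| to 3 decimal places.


Pooled-variance Cohen's d for soil pH comparison:
Scene mean = 53.5 / 8 = 6.6875
Suspect mean = 26.34 / 4 = 6.585
Scene sample variance s_s^2 = 0.004136
Suspect sample variance s_c^2 = 0.012167
Pooled variance = ((n_s-1)*s_s^2 + (n_c-1)*s_c^2) / (n_s + n_c - 2) = 0.006545
Pooled SD = sqrt(0.006545) = 0.080901
Mean difference = 0.1025
|d| = |0.1025| / 0.080901 = 1.267

1.267


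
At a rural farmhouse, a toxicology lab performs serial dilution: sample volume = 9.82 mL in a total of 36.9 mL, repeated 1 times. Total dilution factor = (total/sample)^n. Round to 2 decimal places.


Dilution factor calculation:
Single dilution = V_total / V_sample = 36.9 / 9.82 ≈ 3.757637
Number of dilutions = 1
Total DF = (36.9 / 9.82)^1 (full precision, rounded at the end) = 3.76

3.76


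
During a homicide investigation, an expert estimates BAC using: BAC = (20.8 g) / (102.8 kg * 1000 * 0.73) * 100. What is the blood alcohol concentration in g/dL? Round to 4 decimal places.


Applying the Widmark formula:
BAC = (dose_g / (body_wt * 1000 * r)) * 100
Denominator = 102.8 * 1000 * 0.73 = 75044
BAC = (20.8 / 75044) * 100
BAC = 0.0277 g/dL

0.0277


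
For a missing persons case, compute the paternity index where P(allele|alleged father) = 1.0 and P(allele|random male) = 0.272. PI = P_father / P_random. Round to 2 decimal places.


Paternity Index calculation:
PI = P(allele|father) / P(allele|random)
PI = 1.0 / 0.272
PI = 3.68

3.68


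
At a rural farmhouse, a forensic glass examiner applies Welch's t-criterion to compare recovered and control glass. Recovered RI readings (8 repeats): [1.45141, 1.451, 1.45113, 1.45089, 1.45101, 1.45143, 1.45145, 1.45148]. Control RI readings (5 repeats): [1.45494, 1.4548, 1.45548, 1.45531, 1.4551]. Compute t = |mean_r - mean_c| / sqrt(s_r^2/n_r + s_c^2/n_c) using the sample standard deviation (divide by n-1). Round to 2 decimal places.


Welch's t-criterion for glass RI comparison:
Recovered mean = sum / n_r = 11.6098 / 8 = 1.451225
Control mean = sum / n_c = 7.27563 / 5 = 1.455126
Recovered sample variance s_r^2 = 5.85714e-08
Control sample variance s_c^2 = 7.518e-08
Welch SE (unpooled) = sqrt(s_r^2/n_r + s_c^2/n_c) = sqrt(7.32143e-09 + 1.5036e-08) = sqrt(2.23574e-08) = 0.000149524
|mean_r - mean_c| = 0.003901
t = 0.003901 / 0.000149524 = 26.09

26.09


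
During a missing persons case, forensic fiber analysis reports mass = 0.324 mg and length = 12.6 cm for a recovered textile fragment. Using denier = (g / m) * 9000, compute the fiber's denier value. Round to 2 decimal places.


Denier calculation:
Mass in grams = 0.324 mg / 1000 = 0.000324 g
Length in meters = 12.6 cm / 100 = 0.126 m
Linear density = mass / length = 0.000324 / 0.126 = 0.00257143 g/m
Denier = (g/m) * 9000 = 0.00257143 * 9000 = 23.14

23.14


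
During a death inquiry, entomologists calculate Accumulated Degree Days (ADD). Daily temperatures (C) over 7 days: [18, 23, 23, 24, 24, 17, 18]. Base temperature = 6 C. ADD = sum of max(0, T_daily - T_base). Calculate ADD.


Computing ADD day by day:
Day 1: max(0, 18 - 6) = 12
Day 2: max(0, 23 - 6) = 17
Day 3: max(0, 23 - 6) = 17
Day 4: max(0, 24 - 6) = 18
Day 5: max(0, 24 - 6) = 18
Day 6: max(0, 17 - 6) = 11
Day 7: max(0, 18 - 6) = 12
Total ADD = 105

105


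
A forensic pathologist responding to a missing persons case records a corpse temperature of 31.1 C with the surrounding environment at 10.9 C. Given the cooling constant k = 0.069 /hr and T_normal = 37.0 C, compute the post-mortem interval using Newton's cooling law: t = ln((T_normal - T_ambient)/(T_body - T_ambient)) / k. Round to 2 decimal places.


Using Newton's law of cooling:
t = ln((T_normal - T_ambient) / (T_body - T_ambient)) / k
T_normal - T_ambient = 26.1
T_body - T_ambient = 20.2
Ratio = 1.292079
ln(ratio) = 0.256253
t = 0.256253 / 0.069 = 3.71 hours

3.71


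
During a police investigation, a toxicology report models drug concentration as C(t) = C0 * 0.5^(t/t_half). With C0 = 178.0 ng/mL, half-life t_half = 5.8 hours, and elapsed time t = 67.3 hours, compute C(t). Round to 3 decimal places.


Drug concentration decay:
Number of half-lives = t / t_half = 67.3 / 5.8 = 11.603448
Decay factor = 0.5^11.603448 = 0.00032138
C(t) = 178.0 * 0.00032138 = 0.057 ng/mL

0.057


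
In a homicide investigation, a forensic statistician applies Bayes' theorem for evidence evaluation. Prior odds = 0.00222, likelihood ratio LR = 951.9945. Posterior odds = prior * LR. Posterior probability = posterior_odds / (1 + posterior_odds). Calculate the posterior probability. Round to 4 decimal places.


Bayesian evidence evaluation:
Posterior odds = prior_odds * LR = 0.00222 * 951.9945 = 2.113428
Posterior probability = posterior_odds / (1 + posterior_odds)
= 2.113428 / (1 + 2.113428)
= 2.113428 / 3.113428
= 0.6788

0.6788


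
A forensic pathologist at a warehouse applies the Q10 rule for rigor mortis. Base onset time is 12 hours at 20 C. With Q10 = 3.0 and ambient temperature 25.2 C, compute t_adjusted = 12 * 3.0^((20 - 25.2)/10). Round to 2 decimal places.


Rigor mortis time adjustment:
Exponent = (T_ref - T_actual) / 10 = (20 - 25.2) / 10 = -0.52
Q10 factor = 3.0^-0.52 = 0.5648
t_adjusted = 12 * 0.5648 = 6.78 hours

6.78


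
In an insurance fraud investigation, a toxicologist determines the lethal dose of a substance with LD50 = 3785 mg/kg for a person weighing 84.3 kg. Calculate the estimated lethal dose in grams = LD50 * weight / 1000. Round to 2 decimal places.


Lethal dose calculation:
Lethal dose = LD50 * body_weight / 1000
= 3785 * 84.3 / 1000
= 319075.5 / 1000
= 319.08 g

319.08


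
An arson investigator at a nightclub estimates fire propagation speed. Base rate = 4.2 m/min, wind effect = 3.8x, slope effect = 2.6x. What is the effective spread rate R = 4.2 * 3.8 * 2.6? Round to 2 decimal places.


Fire spread rate calculation:
R = R0 * wind_factor * slope_factor
= 4.2 * 3.8 * 2.6
= 15.96 * 2.6
= 41.50 m/min

41.50


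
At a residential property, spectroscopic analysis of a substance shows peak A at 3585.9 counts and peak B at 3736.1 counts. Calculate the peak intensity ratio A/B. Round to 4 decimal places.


Spectral peak ratio:
Peak A = 3585.9 counts
Peak B = 3736.1 counts
Ratio = 3585.9 / 3736.1 = 0.9598

0.9598


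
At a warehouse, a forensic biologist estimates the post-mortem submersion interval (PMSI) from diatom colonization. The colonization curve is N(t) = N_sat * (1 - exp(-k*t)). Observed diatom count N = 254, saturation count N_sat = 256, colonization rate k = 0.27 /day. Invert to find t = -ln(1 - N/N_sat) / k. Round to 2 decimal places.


PMSI from diatom colonization curve:
N / N_sat = 254 / 256 = 0.992188
1 - N/N_sat = 0.007812
ln(1 - N/N_sat) = -4.852094
t = -ln(1 - N/N_sat) / k = -(-4.852094) / 0.27 = 17.97 days

17.97


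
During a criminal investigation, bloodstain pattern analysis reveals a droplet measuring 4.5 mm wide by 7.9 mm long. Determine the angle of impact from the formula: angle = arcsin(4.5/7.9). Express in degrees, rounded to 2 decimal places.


Blood spatter impact angle calculation:
width / length = 4.5 / 7.9 = 0.56962
angle = arcsin(0.56962)
angle = 34.72 degrees

34.72


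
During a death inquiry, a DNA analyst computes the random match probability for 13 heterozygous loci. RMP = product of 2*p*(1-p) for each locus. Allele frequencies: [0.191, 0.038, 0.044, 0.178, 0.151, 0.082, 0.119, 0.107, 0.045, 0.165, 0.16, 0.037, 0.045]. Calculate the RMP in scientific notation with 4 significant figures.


Computing RMP for 13 loci:
Locus 1: 2 * 0.191 * 0.809 = 0.309038
Locus 2: 2 * 0.038 * 0.962 = 0.073112
Locus 3: 2 * 0.044 * 0.956 = 0.084128
Locus 4: 2 * 0.178 * 0.822 = 0.292632
Locus 5: 2 * 0.151 * 0.849 = 0.256398
Locus 6: 2 * 0.082 * 0.918 = 0.150552
Locus 7: 2 * 0.119 * 0.881 = 0.209678
Locus 8: 2 * 0.107 * 0.893 = 0.191102
Locus 9: 2 * 0.045 * 0.955 = 0.08595
Locus 10: 2 * 0.165 * 0.835 = 0.27555
Locus 11: 2 * 0.16 * 0.84 = 0.2688
Locus 12: 2 * 0.037 * 0.963 = 0.071262
Locus 13: 2 * 0.045 * 0.955 = 0.08595
RMP = 3.355e-11

3.355e-11


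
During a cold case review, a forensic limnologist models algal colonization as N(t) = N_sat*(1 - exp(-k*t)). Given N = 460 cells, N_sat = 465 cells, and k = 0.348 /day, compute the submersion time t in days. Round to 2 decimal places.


PMSI from diatom colonization curve:
N / N_sat = 460 / 465 = 0.989247
1 - N/N_sat = 0.010753
ln(1 - N/N_sat) = -4.53257
t = -ln(1 - N/N_sat) / k = -(-4.53257) / 0.348 = 13.02 days

13.02


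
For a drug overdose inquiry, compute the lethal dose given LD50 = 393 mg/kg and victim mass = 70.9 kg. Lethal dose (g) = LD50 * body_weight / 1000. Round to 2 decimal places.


Lethal dose calculation:
Lethal dose = LD50 * body_weight / 1000
= 393 * 70.9 / 1000
= 27863.7 / 1000
= 27.86 g

27.86


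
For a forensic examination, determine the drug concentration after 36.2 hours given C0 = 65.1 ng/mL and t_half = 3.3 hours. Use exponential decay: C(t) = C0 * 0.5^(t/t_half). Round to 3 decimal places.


Drug concentration decay:
Number of half-lives = t / t_half = 36.2 / 3.3 = 10.969697
Decay factor = 0.5^10.969697 = 0.00049865
C(t) = 65.1 * 0.00049865 = 0.032 ng/mL

0.032


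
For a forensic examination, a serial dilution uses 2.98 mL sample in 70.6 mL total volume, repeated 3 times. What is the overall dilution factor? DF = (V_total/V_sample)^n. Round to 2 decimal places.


Dilution factor calculation:
Single dilution = V_total / V_sample = 70.6 / 2.98 ≈ 23.691275
Number of dilutions = 3
Total DF = (70.6 / 2.98)^3 (full precision, rounded at the end) = 13297.36

13297.36


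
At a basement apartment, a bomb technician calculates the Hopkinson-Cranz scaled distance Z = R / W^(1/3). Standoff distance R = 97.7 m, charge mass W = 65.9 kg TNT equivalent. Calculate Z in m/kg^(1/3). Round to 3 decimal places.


Scaled distance calculation:
W^(1/3) = 65.9^(1/3) = 4.039198
Z = R / W^(1/3) = 97.7 / 4.039198
Z = 24.188 m/kg^(1/3)

24.188


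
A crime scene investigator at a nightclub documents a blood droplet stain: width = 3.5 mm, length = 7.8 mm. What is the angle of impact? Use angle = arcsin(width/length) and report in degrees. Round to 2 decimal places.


Blood spatter impact angle calculation:
width / length = 3.5 / 7.8 = 0.448718
angle = arcsin(0.448718)
angle = 26.66 degrees

26.66


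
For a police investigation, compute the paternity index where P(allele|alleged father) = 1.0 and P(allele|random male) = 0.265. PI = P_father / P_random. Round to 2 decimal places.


Paternity Index calculation:
PI = P(allele|father) / P(allele|random)
PI = 1.0 / 0.265
PI = 3.77

3.77


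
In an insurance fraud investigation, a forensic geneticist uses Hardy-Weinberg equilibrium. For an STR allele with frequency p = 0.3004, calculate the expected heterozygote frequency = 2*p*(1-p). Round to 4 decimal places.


Hardy-Weinberg heterozygote frequency:
q = 1 - p = 1 - 0.3004 = 0.6996
2pq = 2 * 0.3004 * 0.6996 = 0.4203

0.4203


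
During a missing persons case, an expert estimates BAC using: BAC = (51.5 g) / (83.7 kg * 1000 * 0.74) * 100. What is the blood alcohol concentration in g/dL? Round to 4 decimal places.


Applying the Widmark formula:
BAC = (dose_g / (body_wt * 1000 * r)) * 100
Denominator = 83.7 * 1000 * 0.74 = 61938
BAC = (51.5 / 61938) * 100
BAC = 0.0831 g/dL

0.0831


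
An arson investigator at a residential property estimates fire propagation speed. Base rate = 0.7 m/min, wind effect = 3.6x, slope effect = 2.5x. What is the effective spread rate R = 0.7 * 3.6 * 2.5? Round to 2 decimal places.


Fire spread rate calculation:
R = R0 * wind_factor * slope_factor
= 0.7 * 3.6 * 2.5
= 2.52 * 2.5
= 6.30 m/min

6.30


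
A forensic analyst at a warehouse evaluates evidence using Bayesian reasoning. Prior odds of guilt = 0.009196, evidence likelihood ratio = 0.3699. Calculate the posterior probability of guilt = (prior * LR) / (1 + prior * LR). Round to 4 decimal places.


Bayesian evidence evaluation:
Posterior odds = prior_odds * LR = 0.009196 * 0.3699 = 0.0034016
Posterior probability = posterior_odds / (1 + posterior_odds)
= 0.0034016 / (1 + 0.0034016)
= 0.0034016 / 1.0034016
= 0.0034

0.0034


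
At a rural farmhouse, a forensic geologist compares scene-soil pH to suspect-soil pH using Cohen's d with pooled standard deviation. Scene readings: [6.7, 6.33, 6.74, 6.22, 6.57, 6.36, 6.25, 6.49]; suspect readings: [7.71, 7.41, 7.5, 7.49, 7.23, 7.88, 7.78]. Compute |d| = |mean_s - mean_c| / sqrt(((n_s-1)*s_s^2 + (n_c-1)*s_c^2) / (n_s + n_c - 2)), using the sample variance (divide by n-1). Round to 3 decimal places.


Pooled-variance Cohen's d for soil pH comparison:
Scene mean = 51.66 / 8 = 6.4575
Suspect mean = 53 / 7 = 7.571429
Scene sample variance s_s^2 = 0.03965
Suspect sample variance s_c^2 = 0.052048
Pooled variance = ((n_s-1)*s_s^2 + (n_c-1)*s_c^2) / (n_s + n_c - 2) = 0.045372
Pooled SD = sqrt(0.045372) = 0.213007
Mean difference = -1.113929
|d| = |-1.113929| / 0.213007 = 5.230

5.230


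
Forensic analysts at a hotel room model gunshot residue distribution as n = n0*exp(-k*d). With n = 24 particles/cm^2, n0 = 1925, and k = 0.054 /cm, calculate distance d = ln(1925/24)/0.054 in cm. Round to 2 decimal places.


GSR distance calculation:
n0/n = 1925 / 24 = 80.208333
ln(n0/n) = 4.384627
d = 4.384627 / 0.054 = 81.20 cm

81.20


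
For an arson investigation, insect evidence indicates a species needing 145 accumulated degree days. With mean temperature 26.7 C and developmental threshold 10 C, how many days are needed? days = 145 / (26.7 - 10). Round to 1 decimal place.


Insect development time:
Effective temperature = avg_temp - T_base = 26.7 - 10 = 16.7 C
Days = ADD / effective_temp = 145 / 16.7 = 8.7 days

8.7


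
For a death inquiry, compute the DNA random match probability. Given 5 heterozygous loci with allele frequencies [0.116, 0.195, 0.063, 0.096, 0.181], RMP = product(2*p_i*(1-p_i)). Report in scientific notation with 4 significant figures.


Computing RMP for 5 loci:
Locus 1: 2 * 0.116 * 0.884 = 0.205088
Locus 2: 2 * 0.195 * 0.805 = 0.31395
Locus 3: 2 * 0.063 * 0.937 = 0.118062
Locus 4: 2 * 0.096 * 0.904 = 0.173568
Locus 5: 2 * 0.181 * 0.819 = 0.296478
RMP = 3.912e-04

3.912e-04


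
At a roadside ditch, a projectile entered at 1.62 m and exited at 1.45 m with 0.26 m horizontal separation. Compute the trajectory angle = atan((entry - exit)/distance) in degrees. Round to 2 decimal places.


Bullet trajectory angle:
Height difference = 1.62 - 1.45 = 0.17 m
angle = atan(0.17 / 0.26)
angle = atan(0.653846)
angle = 33.18 degrees

33.18


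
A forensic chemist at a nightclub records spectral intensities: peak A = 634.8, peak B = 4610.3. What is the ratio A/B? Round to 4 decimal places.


Spectral peak ratio:
Peak A = 634.8 counts
Peak B = 4610.3 counts
Ratio = 634.8 / 4610.3 = 0.1377

0.1377


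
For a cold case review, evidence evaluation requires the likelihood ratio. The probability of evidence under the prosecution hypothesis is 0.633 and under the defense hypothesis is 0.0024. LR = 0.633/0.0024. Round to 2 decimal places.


Likelihood ratio calculation:
LR = P(E|Hp) / P(E|Hd)
LR = 0.633 / 0.0024
LR = 263.75

263.75


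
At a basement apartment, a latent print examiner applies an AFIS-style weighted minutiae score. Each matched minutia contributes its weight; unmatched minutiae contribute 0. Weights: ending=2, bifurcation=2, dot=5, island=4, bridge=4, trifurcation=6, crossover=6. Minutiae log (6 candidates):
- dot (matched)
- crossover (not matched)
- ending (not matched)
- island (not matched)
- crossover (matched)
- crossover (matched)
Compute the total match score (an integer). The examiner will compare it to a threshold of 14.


Weighted minutiae match score:
  dot: matched, +5 (running total 5)
  crossover: not matched, +0
  ending: not matched, +0
  island: not matched, +0
  crossover: matched, +6 (running total 11)
  crossover: matched, +6 (running total 17)
Total score = 17
Threshold = 14; verdict = identification

17


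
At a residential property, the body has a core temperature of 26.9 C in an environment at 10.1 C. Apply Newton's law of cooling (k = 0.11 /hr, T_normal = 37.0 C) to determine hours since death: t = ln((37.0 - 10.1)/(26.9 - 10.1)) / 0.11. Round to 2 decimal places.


Using Newton's law of cooling:
t = ln((T_normal - T_ambient) / (T_body - T_ambient)) / k
T_normal - T_ambient = 26.9
T_body - T_ambient = 16.8
Ratio = 1.60119
ln(ratio) = 0.470747
t = 0.470747 / 0.11 = 4.28 hours

4.28


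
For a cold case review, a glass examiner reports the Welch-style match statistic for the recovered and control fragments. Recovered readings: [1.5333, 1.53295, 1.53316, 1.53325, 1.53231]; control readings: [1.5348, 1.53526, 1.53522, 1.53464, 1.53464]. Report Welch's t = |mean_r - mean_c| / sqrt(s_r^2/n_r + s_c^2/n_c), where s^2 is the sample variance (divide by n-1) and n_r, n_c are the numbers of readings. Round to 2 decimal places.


Welch's t-criterion for glass RI comparison:
Recovered mean = sum / n_r = 7.66497 / 5 = 1.532994
Control mean = sum / n_c = 7.67456 / 5 = 1.534912
Recovered sample variance s_r^2 = 1.6413e-07
Control sample variance s_c^2 = 9.412e-08
Welch SE (unpooled) = sqrt(s_r^2/n_r + s_c^2/n_c) = sqrt(3.2826e-08 + 1.8824e-08) = sqrt(5.165e-08) = 0.000227266
|mean_r - mean_c| = 0.001918
t = 0.001918 / 0.000227266 = 8.44

8.44


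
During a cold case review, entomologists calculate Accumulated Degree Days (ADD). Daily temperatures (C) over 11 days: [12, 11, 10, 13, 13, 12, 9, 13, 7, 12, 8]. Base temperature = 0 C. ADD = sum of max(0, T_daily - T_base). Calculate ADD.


Computing ADD day by day:
Day 1: max(0, 12 - 0) = 12
Day 2: max(0, 11 - 0) = 11
Day 3: max(0, 10 - 0) = 10
Day 4: max(0, 13 - 0) = 13
Day 5: max(0, 13 - 0) = 13
Day 6: max(0, 12 - 0) = 12
Day 7: max(0, 9 - 0) = 9
Day 8: max(0, 13 - 0) = 13
Day 9: max(0, 7 - 0) = 7
Day 10: max(0, 12 - 0) = 12
Day 11: max(0, 8 - 0) = 8
Total ADD = 120

120
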